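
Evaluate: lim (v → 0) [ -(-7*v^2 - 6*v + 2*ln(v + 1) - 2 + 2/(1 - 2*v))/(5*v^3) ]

-10/3

Substitution gives 0/0; apply L'Hôpital's rule 3 times.
After differentiating numerator and denominator 3 times the quotient is (96/(2*v - 1)^4 + 4/(v + 1)^3)/(-30); at v = 0 this is -10/3.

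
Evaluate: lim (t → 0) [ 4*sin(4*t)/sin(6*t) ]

8/3

Substitution gives 0/0.
Divide numerator and denominator by t: sin(4t)/t → 4 and sin(6t)/t → 6, so the limit is 4·4/6 = 8/3.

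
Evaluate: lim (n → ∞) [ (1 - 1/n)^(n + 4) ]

e^(-1)

The base → 1 and the exponent → ∞: a 1^∞ form.
Take logarithms: (n + 4)·ln(1 - 1/n). Since ln(1+u) ~ u for small u, this behaves like (n)·(-1/n) → -1.
So the limit is e^(-1).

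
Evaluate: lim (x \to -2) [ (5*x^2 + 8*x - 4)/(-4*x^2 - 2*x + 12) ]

At x = -2 both the top and bottom vanish — a removable singularity. Factoring out (x + 2) from each leaves (5*x - 2)/(6 - 4*x), which at x = -2 equals -6/7.

-6/7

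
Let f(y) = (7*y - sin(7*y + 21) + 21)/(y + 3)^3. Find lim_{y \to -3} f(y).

Direct substitution gives 0/0.
Apply L'Hôpital: lim (7 - 7*cos(7*y + 21))/(3*(y + 3)^2), still 0/0.
Apply L'Hôpital: lim (49*sin(7*y + 21))/(6*y + 18), still 0/0.
After 3 applications of L'Hôpital's rule the quotient is (343*cos(7*y + 21))/(6); substituting y = -3 gives 343/6.

343/6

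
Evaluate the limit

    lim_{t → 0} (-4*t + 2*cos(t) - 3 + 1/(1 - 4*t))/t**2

Substitution gives 0/0; apply L'Hôpital's rule 2 times.
After differentiating numerator and denominator 2 times the quotient is (-2*cos(t) - 32/(4*t - 1)^3)/(2); at t = 0 this is 15.

15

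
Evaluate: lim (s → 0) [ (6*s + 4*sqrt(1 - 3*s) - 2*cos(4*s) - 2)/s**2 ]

23/2

Substitution gives 0/0; apply L'Hôpital's rule 2 times.
After differentiating numerator and denominator 2 times the quotient is (32*cos(4*s) - 9/(1 - 3*s)^(3/2))/(2); at s = 0 this is 23/2.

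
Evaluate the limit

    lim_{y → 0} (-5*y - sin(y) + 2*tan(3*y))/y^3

Substitution gives 0/0 (the numerator vanishes to order 3).
Expand each term to order y^3: the coefficient of y^3 in −sin(y) is 1/6 and in 2·tan(3y) is 18.
Lower-order terms cancel with the polynomial part, so the numerator is (109/6)·y^3 + o(y^3), and the limit is (109/6)/(1) = 109/6.

109/6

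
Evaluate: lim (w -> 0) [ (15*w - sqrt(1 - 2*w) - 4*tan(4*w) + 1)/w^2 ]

Substitution gives 0/0; apply L'Hôpital's rule 2 times.
After differentiating numerator and denominator 2 times the quotient is (-128*tan(4*w)/cos(4*w)^2 + (1 - 2*w)^(-3/2))/(2); at w = 0 this is 1/2.

1/2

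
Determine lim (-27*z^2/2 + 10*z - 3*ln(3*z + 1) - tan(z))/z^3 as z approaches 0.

-82/3

Substitution gives 0/0 (the numerator vanishes to order 3).
Expand each term to order z^3: the coefficient of z^3 in -3·ln(1 + 3z) is -27 and in −tan(z) is -1/3.
Lower-order terms cancel with the polynomial part, so the numerator is (-82/3)·z^3 + o(z^3), and the limit is (-82/3)/(1) = -82/3.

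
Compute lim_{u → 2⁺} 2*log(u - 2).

-∞

As u → 2⁺, u - 2 → 0⁺ and ln(u - 2) → −∞.
Multiplying by 2 gives -∞.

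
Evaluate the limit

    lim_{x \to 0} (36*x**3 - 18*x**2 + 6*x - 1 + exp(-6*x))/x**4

Direct substitution gives 0/0.
Apply L'Hôpital: lim (108*x^2 - 36*x + 6 - 6*e^(-6*x))/(4*x^3), still 0/0.
Apply L'Hôpital: lim (216*x - 36 + 36*e^(-6*x))/(12*x^2), still 0/0.
Apply L'Hôpital: lim (216 - 216*e^(-6*x))/(24*x), still 0/0.
After 4 applications of L'Hôpital's rule the quotient is (1296*e^(-6*x))/(24); substituting x = 0 gives 54.

54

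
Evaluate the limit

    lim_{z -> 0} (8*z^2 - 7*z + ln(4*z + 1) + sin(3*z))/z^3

101/6

Substitution gives 0/0 (the numerator vanishes to order 3).
Expand each term to order z^3: the coefficient of z^3 in sin(3z) is -9/2 and in ln(1 + 4z) is 64/3.
Lower-order terms cancel with the polynomial part, so the numerator is (101/6)·z^3 + o(z^3), and the limit is (101/6)/(1) = 101/6.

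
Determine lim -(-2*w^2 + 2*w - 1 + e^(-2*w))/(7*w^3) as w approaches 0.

4/21

Direct substitution gives 0/0.
Apply L'Hôpital: lim (-4*w + 2 - 2*e^(-2*w))/(-21*w^2), still 0/0.
Apply L'Hôpital: lim (-4 + 4*e^(-2*w))/(-42*w), still 0/0.
After 3 applications of L'Hôpital's rule the quotient is (-8*e^(-2*w))/(-42); substituting w = 0 gives 4/21.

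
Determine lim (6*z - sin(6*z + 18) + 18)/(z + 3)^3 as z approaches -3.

36

Direct substitution gives 0/0.
Apply L'Hôpital: lim (6 - 6*cos(6*z + 18))/(3*(z + 3)^2), still 0/0.
Apply L'Hôpital: lim (36*sin(6*z + 18))/(6*z + 18), still 0/0.
After 3 applications of L'Hôpital's rule the quotient is (216*cos(6*z + 18))/(6); substituting z = -3 gives 36.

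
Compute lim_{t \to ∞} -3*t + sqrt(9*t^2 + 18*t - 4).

This has the form ∞ − ∞. Multiply and divide by the conjugate √(9*t^2 + 18*t - 4) + 3t.
That gives (18t - 4) / (√(9*t^2 + 18*t - 4) + 3t).
Divide numerator and denominator by t: the limit is 18/(2·3) = 3.

3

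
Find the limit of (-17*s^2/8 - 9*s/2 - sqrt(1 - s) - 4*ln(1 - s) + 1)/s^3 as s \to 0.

Substitution gives 0/0 (the numerator vanishes to order 3).
Expand each term to order s^3: the coefficient of s^3 in −√(1 - s) is 1/16 and in -4·ln(1 - s) is 4/3.
Lower-order terms cancel with the polynomial part, so the numerator is (67/48)·s^3 + o(s^3), and the limit is (67/48)/(1) = 67/48.

67/48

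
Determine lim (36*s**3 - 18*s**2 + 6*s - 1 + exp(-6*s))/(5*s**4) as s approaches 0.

Direct substitution gives 0/0.
Apply L'Hôpital: lim (108*s^2 - 36*s + 6 - 6*e^(-6*s))/(20*s^3), still 0/0.
Apply L'Hôpital: lim (216*s - 36 + 36*e^(-6*s))/(60*s^2), still 0/0.
Apply L'Hôpital: lim (216 - 216*e^(-6*s))/(120*s), still 0/0.
After 4 applications of L'Hôpital's rule the quotient is (1296*e^(-6*s))/(120); substituting s = 0 gives 54/5.

54/5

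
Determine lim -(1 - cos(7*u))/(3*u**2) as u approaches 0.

-49/6

Substitution gives 0/0.
Use (1 − cos θ)/θ² → 1/2 with θ = 7u: the limit is 7²/(2·(-3)) = -49/6.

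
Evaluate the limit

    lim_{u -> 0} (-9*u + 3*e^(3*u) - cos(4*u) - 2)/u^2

Substitution gives 0/0; apply L'Hôpital's rule 2 times.
After differentiating numerator and denominator 2 times the quotient is (27*e^(3*u) + 16*cos(4*u))/(2); at u = 0 this is 43/2.

43/2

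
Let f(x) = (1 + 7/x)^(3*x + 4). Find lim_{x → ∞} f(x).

e^(21)

Let L be the limit and take ln: ln L = lim (3x + 4)·ln(1 + 7/x) = lim (3x + 4)·(7/x + O(1/x²)) = 21.
Hence L = e^(21).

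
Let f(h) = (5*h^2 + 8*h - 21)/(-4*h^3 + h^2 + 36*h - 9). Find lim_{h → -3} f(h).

Direct substitution gives 0/0, so factor. Both numerator and denominator have (h + 3) as a factor.
After cancelling, the expression reduces to (5*h - 7)/(-4*h^2 + 13*h - 3).
Substituting h = -3 gives 11/39.

11/39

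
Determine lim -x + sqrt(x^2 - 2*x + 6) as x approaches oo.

This has the form ∞ − ∞. Multiply and divide by the conjugate √(x^2 - 2*x + 6) + x.
That gives (-2x + 6) / (√(x^2 - 2*x + 6) + x).
Divide numerator and denominator by x: the limit is -2/(2·1) = -1.

-1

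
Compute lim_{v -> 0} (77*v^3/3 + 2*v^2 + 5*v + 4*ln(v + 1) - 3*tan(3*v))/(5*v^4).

Substitution gives 0/0; apply L'Hôpital's rule 4 times.
After differentiating numerator and denominator 4 times the quotient is (1944*tan(3*v)/cos(3*v)^2 - 5832*tan(3*v)/cos(3*v)^4 - 24/(v + 1)^4)/(120); at v = 0 this is -1/5.

-1/5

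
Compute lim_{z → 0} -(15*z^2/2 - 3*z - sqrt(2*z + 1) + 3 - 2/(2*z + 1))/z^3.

-31/2

Substitution gives 0/0; apply L'Hôpital's rule 3 times.
After differentiating numerator and denominator 3 times the quotient is (96/(2*z + 1)^4 - 3/(2*z + 1)^(5/2))/(-6); at z = 0 this is -31/2.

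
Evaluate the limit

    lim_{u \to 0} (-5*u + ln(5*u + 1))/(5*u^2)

Direct substitution gives 0/0.
Apply L'Hôpital: lim (-5 + 5/(5*u + 1))/(10*u), still 0/0.
After 2 applications of L'Hôpital's rule the quotient is (-25/(5*u + 1)^2)/(10); substituting u = 0 gives -5/2.

-5/2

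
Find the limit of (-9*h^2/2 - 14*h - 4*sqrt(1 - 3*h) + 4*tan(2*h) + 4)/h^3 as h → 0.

Substitution gives 0/0 (the numerator vanishes to order 3).
Expand each term to order h^3: the coefficient of h^3 in -4·√(1 - 3h) is 27/4 and in 4·tan(2h) is 32/3.
Lower-order terms cancel with the polynomial part, so the numerator is (209/12)·h^3 + o(h^3), and the limit is (209/12)/(1) = 209/12.

209/12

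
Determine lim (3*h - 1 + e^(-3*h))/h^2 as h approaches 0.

Direct substitution gives 0/0.
Apply L'Hôpital: lim (3 - 3*e^(-3*h))/(2*h), still 0/0.
After 2 applications of L'Hôpital's rule the quotient is (9*e^(-3*h))/(2); substituting h = 0 gives 9/2.

9/2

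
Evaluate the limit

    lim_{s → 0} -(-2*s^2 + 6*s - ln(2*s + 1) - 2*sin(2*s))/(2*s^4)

-2

Substitution gives 0/0 (the numerator vanishes to order 4).
Expand each term to order s^4: the coefficient of s^4 in -2·sin(2s) is 0 and in −ln(1 + 2s) is 4.
Lower-order terms cancel with the polynomial part, so the numerator is (4)·s^4 + o(s^4), and the limit is (4)/(-2) = -2.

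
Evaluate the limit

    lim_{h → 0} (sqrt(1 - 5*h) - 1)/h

-5/2

A 0/0 form; rationalise with √(1 - 5h) + √1. This collapses the numerator to -5h, leaving -5/(√(1 - 5h) + √1) → -5/(2√1) = -5/2.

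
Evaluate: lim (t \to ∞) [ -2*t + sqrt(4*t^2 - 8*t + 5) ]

-2

An ∞ − ∞ form. Rationalising with the conjugate, the difference becomes (-8t + 5) / (√(4*t^2 - 8*t + 5) + 2t).
For large t the denominator behaves like 2·2t, so the quotient tends to -8/4 = -2.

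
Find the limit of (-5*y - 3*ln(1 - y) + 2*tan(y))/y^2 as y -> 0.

Substitution gives 0/0 (the numerator vanishes to order 2).
Expand each term to order y^2: the coefficient of y^2 in 2·tan(y) is 0 and in -3·ln(1 - y) is 3/2.
Lower-order terms cancel with the polynomial part, so the numerator is (3/2)·y^2 + o(y^2), and the limit is (3/2)/(1) = 3/2.

3/2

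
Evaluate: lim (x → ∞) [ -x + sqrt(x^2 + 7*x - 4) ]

This has the form ∞ − ∞. Multiply and divide by the conjugate √(x^2 + 7*x - 4) + x.
That gives (7x - 4) / (√(x^2 + 7*x - 4) + x).
Divide numerator and denominator by x: the limit is 7/(2·1) = 7/2.

7/2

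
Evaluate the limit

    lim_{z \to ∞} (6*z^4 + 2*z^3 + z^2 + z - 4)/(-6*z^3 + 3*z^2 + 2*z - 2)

The numerator has higher degree (4 > 3); the quotient behaves like (6/(-6))·z^1 for large |z|.
As z → +∞ this diverges to -∞.

-∞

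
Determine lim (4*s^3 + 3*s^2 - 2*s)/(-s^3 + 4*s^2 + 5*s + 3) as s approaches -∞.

-4

Numerator and denominator both have degree 3.
Dividing every term by s^3, all lower-order terms vanish and the limit is the ratio of leading coefficients, 4/(-1) = -4.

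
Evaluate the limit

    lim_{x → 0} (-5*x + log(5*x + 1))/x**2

Direct substitution gives 0/0.
Apply L'Hôpital: lim (-5 + 5/(5*x + 1))/(2*x), still 0/0.
After 2 applications of L'Hôpital's rule the quotient is (-25/(5*x + 1)^2)/(2); substituting x = 0 gives -25/2.

-25/2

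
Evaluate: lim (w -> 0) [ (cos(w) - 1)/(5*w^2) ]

-1/10

Direct substitution gives 0/0.
Apply L'Hôpital: lim (-sin(w))/(10*w), still 0/0.
After 2 applications of L'Hôpital's rule the quotient is (-cos(w))/(10); substituting w = 0 gives -1/10.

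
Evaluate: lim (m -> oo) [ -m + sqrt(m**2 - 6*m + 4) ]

-3

This has the form ∞ − ∞. Multiply and divide by the conjugate √(m^2 - 6*m + 4) + m.
That gives (-6m + 4) / (√(m^2 - 6*m + 4) + m).
Divide numerator and denominator by m: the limit is -6/(2·1) = -3.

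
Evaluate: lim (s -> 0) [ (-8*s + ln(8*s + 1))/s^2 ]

Direct substitution gives 0/0.
Apply L'Hôpital: lim (-8 + 8/(8*s + 1))/(2*s), still 0/0.
After 2 applications of L'Hôpital's rule the quotient is (-64/(8*s + 1)^2)/(2); substituting s = 0 gives -32.

-32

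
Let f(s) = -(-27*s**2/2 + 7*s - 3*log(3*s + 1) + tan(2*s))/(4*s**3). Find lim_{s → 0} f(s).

Substitution gives 0/0 (the numerator vanishes to order 3).
Expand each term to order s^3: the coefficient of s^3 in tan(2s) is 8/3 and in -3·ln(1 + 3s) is -27.
Lower-order terms cancel with the polynomial part, so the numerator is (-73/3)·s^3 + o(s^3), and the limit is (-73/3)/(-4) = 73/12.

73/12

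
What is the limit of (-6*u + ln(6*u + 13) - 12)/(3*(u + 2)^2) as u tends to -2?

Direct substitution gives 0/0.
Apply L'Hôpital: lim (-6 + 6/(6*u + 13))/(6*u + 12), still 0/0.
After 2 applications of L'Hôpital's rule the quotient is (-36/(6*u + 13)^2)/(6); substituting u = -2 gives -6.

-6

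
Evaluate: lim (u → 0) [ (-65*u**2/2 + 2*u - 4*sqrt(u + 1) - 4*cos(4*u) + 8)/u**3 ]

Substitution gives 0/0 (the numerator vanishes to order 3).
Expand each term to order u^3: the coefficient of u^3 in -4·√(1 + u) is -1/4 and in -4·cos(4u) is 0.
Lower-order terms cancel with the polynomial part, so the numerator is (-1/4)·u^3 + o(u^3), and the limit is (-1/4)/(1) = -1/4.

-1/4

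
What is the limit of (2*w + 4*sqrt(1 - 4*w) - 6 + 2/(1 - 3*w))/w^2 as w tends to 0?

10

Substitution gives 0/0; apply L'Hôpital's rule 2 times.
After differentiating numerator and denominator 2 times the quotient is (-36/(3*w - 1)^3 - 16/(1 - 4*w)^(3/2))/(2); at w = 0 this is 10.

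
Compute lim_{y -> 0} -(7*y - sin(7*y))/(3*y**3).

Direct substitution gives 0/0.
Apply L'Hôpital: lim (7 - 7*cos(7*y))/(-9*y^2), still 0/0.
Apply L'Hôpital: lim (49*sin(7*y))/(-18*y), still 0/0.
After 3 applications of L'Hôpital's rule the quotient is (343*cos(7*y))/(-18); substituting y = 0 gives -343/18.

-343/18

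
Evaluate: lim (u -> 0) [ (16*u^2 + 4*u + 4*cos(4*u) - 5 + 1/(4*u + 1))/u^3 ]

-64

Substitution gives 0/0 (the numerator vanishes to order 3).
Expand each term to order u^3: the coefficient of u^3 in 1/(1 + 4u) is -64 and in 4·cos(4u) is 0.
Lower-order terms cancel with the polynomial part, so the numerator is (-64)·u^3 + o(u^3), and the limit is (-64)/(1) = -64.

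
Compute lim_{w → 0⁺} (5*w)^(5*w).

Base → 0⁺ and exponent → 0⁺: a 0^0 form.
Take logs: 5w·ln(5w). This is 0·(−∞); rewriting as ln(5w)/(1/(5w)) and applying L'Hôpital gives 0.
Hence the limit is e^0 = 1.

1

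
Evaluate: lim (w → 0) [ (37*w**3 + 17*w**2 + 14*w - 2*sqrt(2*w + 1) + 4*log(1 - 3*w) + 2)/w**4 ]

Substitution gives 0/0; apply L'Hôpital's rule 4 times.
After differentiating numerator and denominator 4 times the quotient is (-1944/(3*w - 1)^4 + 30/(2*w + 1)^(7/2))/(24); at w = 0 this is -319/4.

-319/4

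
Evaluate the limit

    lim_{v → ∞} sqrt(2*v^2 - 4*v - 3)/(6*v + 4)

√(2)/6

For large |v|, √(2*v^2 - 4*v - 3) ≈ √2·|v| and the denominator ≈ 6v.
Since v → +∞, |v| = v, giving √2/(6) = √(2)/6.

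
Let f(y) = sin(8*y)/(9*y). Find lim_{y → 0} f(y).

8/9

Substitution gives 0/0.
Write it as (8/9)·sin(8y)/(8y); since sin(u)/u → 1, the limit is 8/9.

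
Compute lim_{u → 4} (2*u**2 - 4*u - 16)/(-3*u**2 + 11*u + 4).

-12/13

At u = 4 both the top and bottom vanish — a removable singularity. Factoring out (u - 4) from each leaves (2*u + 4)/(-3*u - 1), which at u = 4 equals -12/13.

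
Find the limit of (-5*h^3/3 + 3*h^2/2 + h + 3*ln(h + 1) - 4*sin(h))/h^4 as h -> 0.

-3/4

Substitution gives 0/0; apply L'Hôpital's rule 4 times.
After differentiating numerator and denominator 4 times the quotient is (-4*sin(h) - 18/(h + 1)^4)/(24); at h = 0 this is -3/4.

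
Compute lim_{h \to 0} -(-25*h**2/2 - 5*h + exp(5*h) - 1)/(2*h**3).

Direct substitution gives 0/0.
Apply L'Hôpital: lim (-25*h + 5*e^(5*h) - 5)/(-6*h^2), still 0/0.
Apply L'Hôpital: lim (25*e^(5*h) - 25)/(-12*h), still 0/0.
After 3 applications of L'Hôpital's rule the quotient is (125*e^(5*h))/(-12); substituting h = 0 gives -125/12.

-125/12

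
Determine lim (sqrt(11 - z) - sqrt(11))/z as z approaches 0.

-√(11)/22

Substitution gives 0/0. Multiply numerator and denominator by the conjugate √(11 - z) + √11.
The numerator becomes (11 - z) − 11 = -z, so the expression simplifies to -1/(√(11 - z) + √11).
Letting z → 0 gives -1/(2√11) = -√(11)/22.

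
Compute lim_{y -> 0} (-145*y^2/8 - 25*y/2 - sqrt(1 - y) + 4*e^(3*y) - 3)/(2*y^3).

289/32

Substitution gives 0/0 (the numerator vanishes to order 3).
Expand each term to order y^3: the coefficient of y^3 in −√(1 - y) is 1/16 and in 4·e^(3y) is 18.
Lower-order terms cancel with the polynomial part, so the numerator is (289/16)·y^3 + o(y^3), and the limit is (289/16)/(2) = 289/32.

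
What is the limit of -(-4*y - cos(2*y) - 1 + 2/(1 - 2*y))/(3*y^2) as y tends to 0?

Substitution gives 0/0 (the numerator vanishes to order 2).
Expand each term to order y^2: the coefficient of y^2 in −cos(2y) is 2 and in 2·1/(1 - 2y) is 8.
Lower-order terms cancel with the polynomial part, so the numerator is (10)·y^2 + o(y^2), and the limit is (10)/(-3) = -10/3.

-10/3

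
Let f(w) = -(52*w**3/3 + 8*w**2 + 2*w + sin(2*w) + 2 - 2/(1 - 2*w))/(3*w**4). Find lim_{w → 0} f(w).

Substitution gives 0/0; apply L'Hôpital's rule 4 times.
After differentiating numerator and denominator 4 times the quotient is (16*sin(2*w) + 768/(2*w - 1)^5)/(-72); at w = 0 this is 32/3.

32/3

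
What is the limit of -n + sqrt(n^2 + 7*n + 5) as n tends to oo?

7/2

An ∞ − ∞ form. Rationalising with the conjugate, the difference becomes (7n + 5) / (√(n^2 + 7*n + 5) + n).
For large n the denominator behaves like 2·n, so the quotient tends to 7/2 = 7/2.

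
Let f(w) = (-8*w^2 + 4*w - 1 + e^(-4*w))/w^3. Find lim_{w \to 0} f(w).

Direct substitution gives 0/0.
Apply L'Hôpital: lim (-16*w + 4 - 4*e^(-4*w))/(3*w^2), still 0/0.
Apply L'Hôpital: lim (-16 + 16*e^(-4*w))/(6*w), still 0/0.
After 3 applications of L'Hôpital's rule the quotient is (-64*e^(-4*w))/(6); substituting w = 0 gives -32/3.

-32/3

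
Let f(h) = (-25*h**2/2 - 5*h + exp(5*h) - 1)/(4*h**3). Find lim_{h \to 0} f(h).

Direct substitution gives 0/0.
Apply L'Hôpital: lim (-25*h + 5*e^(5*h) - 5)/(12*h^2), still 0/0.
Apply L'Hôpital: lim (25*e^(5*h) - 25)/(24*h), still 0/0.
After 3 applications of L'Hôpital's rule the quotient is (125*e^(5*h))/(24); substituting h = 0 gives 125/24.

125/24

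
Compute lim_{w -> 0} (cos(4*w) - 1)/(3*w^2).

Direct substitution gives 0/0.
Apply L'Hôpital: lim (-4*sin(4*w))/(6*w), still 0/0.
After 2 applications of L'Hôpital's rule the quotient is (-16*cos(4*w))/(6); substituting w = 0 gives -8/3.

-8/3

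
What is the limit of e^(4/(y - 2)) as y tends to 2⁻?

0

As y → 2⁻, 4/(y - 2) → −∞, so e^(4/(y - 2)) → 0.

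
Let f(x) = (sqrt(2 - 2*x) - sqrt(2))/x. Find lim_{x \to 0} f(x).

A 0/0 form; rationalise with √(2 - 2x) + √2. This collapses the numerator to -2x, leaving -2/(√(2 - 2x) + √2) → -2/(2√2) = -√(2)/2.

-√(2)/2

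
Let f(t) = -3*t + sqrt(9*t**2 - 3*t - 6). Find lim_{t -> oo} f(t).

-1/2

This has the form ∞ − ∞. Multiply and divide by the conjugate √(9*t^2 - 3*t - 6) + 3t.
That gives (-3t - 6) / (√(9*t^2 - 3*t - 6) + 3t).
Divide numerator and denominator by t: the limit is -3/(2·3) = -1/2.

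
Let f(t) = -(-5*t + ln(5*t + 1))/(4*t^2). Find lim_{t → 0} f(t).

25/8

Direct substitution gives 0/0.
Apply L'Hôpital: lim (-5 + 5/(5*t + 1))/(-8*t), still 0/0.
After 2 applications of L'Hôpital's rule the quotient is (-25/(5*t + 1)^2)/(-8); substituting t = 0 gives 25/8.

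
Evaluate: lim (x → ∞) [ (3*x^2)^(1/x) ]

1

Base → ∞ and exponent → 0: an ∞^0 form.
Take logs: (1/x)·ln(3·x^2) = (ln 3 + 2·ln x)/x → 0.
So the limit is e^0 = 1.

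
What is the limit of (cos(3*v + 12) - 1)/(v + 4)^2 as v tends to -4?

-9/2

Direct substitution gives 0/0.
Apply L'Hôpital: lim (-3*sin(3*v + 12))/(2*v + 8), still 0/0.
After 2 applications of L'Hôpital's rule the quotient is (-9*cos(3*v + 12))/(2); substituting v = -4 gives -9/2.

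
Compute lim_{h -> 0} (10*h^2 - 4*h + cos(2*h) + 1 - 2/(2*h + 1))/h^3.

Substitution gives 0/0; apply L'Hôpital's rule 3 times.
After differentiating numerator and denominator 3 times the quotient is (8*sin(2*h) + 96/(2*h + 1)^4)/(6); at h = 0 this is 16.

16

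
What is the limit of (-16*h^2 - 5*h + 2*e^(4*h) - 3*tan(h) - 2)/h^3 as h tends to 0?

Substitution gives 0/0; apply L'Hôpital's rule 3 times.
After differentiating numerator and denominator 3 times the quotient is (128*e^(4*h) - 18*tan(h)^4 - 24*tan(h)^2 - 6)/(6); at h = 0 this is 61/3.

61/3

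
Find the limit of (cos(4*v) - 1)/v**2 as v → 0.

-8

Direct substitution gives 0/0.
Apply L'Hôpital: lim (-4*sin(4*v))/(2*v), still 0/0.
After 2 applications of L'Hôpital's rule the quotient is (-16*cos(4*v))/(2); substituting v = 0 gives -8.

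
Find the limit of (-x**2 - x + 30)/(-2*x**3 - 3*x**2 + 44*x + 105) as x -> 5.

Since x = 5 makes numerator and denominator zero, (x - 5) divides both.
Cancelling it gives (-x - 6)/(-2*x^2 - 13*x - 21); now plug in x = 5 to get 11/136.

11/136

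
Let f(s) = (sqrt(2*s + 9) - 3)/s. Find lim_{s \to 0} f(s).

Substitution gives 0/0. Multiply numerator and denominator by the conjugate √(9 + 2s) + √9.
The numerator becomes (9 + 2s) − 9 = 2s, so the expression simplifies to 2/(√(9 + 2s) + √9).
Letting s → 0 gives 2/(2√9) = 1/3.

1/3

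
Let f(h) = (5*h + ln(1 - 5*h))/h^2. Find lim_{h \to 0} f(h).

Direct substitution gives 0/0.
Apply L'Hôpital: lim (5 - 5/(1 - 5*h))/(2*h), still 0/0.
After 2 applications of L'Hôpital's rule the quotient is (-25/(1 - 5*h)^2)/(2); substituting h = 0 gives -25/2.

-25/2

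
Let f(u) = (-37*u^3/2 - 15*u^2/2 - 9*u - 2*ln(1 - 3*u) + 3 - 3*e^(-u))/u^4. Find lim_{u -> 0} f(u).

Substitution gives 0/0; apply L'Hôpital's rule 4 times.
After differentiating numerator and denominator 4 times the quotient is (-3*e^(-u) + 972/(3*u - 1)^4)/(24); at u = 0 this is 323/8.

323/8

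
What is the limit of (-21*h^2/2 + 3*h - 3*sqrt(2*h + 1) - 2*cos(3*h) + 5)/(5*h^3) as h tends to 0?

Substitution gives 0/0; apply L'Hôpital's rule 3 times.
After differentiating numerator and denominator 3 times the quotient is (-54*sin(3*h) - 9/(2*h + 1)^(5/2))/(30); at h = 0 this is -3/10.

-3/10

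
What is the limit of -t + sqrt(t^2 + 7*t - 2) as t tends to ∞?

An ∞ − ∞ form. Rationalising with the conjugate, the difference becomes (7t - 2) / (√(t^2 + 7*t - 2) + t).
For large t the denominator behaves like 2·t, so the quotient tends to 7/2 = 7/2.

7/2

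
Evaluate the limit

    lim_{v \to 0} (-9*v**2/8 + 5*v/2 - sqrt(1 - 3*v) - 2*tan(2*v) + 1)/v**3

Substitution gives 0/0 (the numerator vanishes to order 3).
Expand each term to order v^3: the coefficient of v^3 in −√(1 - 3v) is 27/16 and in -2·tan(2v) is -16/3.
Lower-order terms cancel with the polynomial part, so the numerator is (-175/48)·v^3 + o(v^3), and the limit is (-175/48)/(1) = -175/48.

-175/48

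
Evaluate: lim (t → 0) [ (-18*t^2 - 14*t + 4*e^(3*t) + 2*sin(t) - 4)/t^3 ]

53/3

Substitution gives 0/0 (the numerator vanishes to order 3).
Expand each term to order t^3: the coefficient of t^3 in 2·sin(t) is -1/3 and in 4·e^(3t) is 18.
Lower-order terms cancel with the polynomial part, so the numerator is (53/3)·t^3 + o(t^3), and the limit is (53/3)/(1) = 53/3.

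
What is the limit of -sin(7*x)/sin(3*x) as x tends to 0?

Substitution gives 0/0.
Divide numerator and denominator by x: sin(7x)/x → 7 and sin(3x)/x → 3, so the limit is -1·7/3 = -7/3.

-7/3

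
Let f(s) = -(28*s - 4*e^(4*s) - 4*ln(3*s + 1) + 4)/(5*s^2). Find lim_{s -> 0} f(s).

14/5

Substitution gives 0/0 (the numerator vanishes to order 2).
Expand each term to order s^2: the coefficient of s^2 in -4·ln(1 + 3s) is 18 and in -4·e^(4s) is -32.
Lower-order terms cancel with the polynomial part, so the numerator is (-14)·s^2 + o(s^2), and the limit is (-14)/(-5) = 14/5.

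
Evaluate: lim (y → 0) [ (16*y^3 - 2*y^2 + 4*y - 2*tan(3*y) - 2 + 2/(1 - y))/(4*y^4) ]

1/2

Substitution gives 0/0; apply L'Hôpital's rule 4 times.
After differentiating numerator and denominator 4 times the quotient is (1296*tan(3*y)/cos(3*y)^2 - 3888*tan(3*y)/cos(3*y)^4 - 48/(y - 1)^5)/(96); at y = 0 this is 1/2.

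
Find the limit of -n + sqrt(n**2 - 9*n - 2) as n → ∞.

-9/2

An ∞ − ∞ form. Rationalising with the conjugate, the difference becomes (-9n - 2) / (√(n^2 - 9*n - 2) + n).
For large n the denominator behaves like 2·n, so the quotient tends to -9/2 = -9/2.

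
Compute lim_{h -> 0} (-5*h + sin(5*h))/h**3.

-125/6

Direct substitution gives 0/0.
Apply L'Hôpital: lim (5*cos(5*h) - 5)/(3*h^2), still 0/0.
Apply L'Hôpital: lim (-25*sin(5*h))/(6*h), still 0/0.
After 3 applications of L'Hôpital's rule the quotient is (-125*cos(5*h))/(6); substituting h = 0 gives -125/6.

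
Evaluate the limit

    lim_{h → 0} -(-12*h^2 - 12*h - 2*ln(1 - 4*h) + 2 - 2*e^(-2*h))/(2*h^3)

Substitution gives 0/0 (the numerator vanishes to order 3).
Expand each term to order h^3: the coefficient of h^3 in -2·ln(1 - 4h) is 128/3 and in -2·e^(-2h) is 8/3.
Lower-order terms cancel with the polynomial part, so the numerator is (136/3)·h^3 + o(h^3), and the limit is (136/3)/(-2) = -68/3.

-68/3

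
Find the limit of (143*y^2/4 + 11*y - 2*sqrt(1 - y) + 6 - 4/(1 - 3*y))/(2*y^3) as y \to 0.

-863/16

Substitution gives 0/0; apply L'Hôpital's rule 3 times.
After differentiating numerator and denominator 3 times the quotient is (-648/(3*y - 1)^4 + 3/(4*(1 - y)^(5/2)))/(12); at y = 0 this is -863/16.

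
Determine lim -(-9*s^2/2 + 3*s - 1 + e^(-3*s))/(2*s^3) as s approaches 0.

9/4

Direct substitution gives 0/0.
Apply L'Hôpital: lim (-9*s + 3 - 3*e^(-3*s))/(-6*s^2), still 0/0.
Apply L'Hôpital: lim (-9 + 9*e^(-3*s))/(-12*s), still 0/0.
After 3 applications of L'Hôpital's rule the quotient is (-27*e^(-3*s))/(-12); substituting s = 0 gives 9/4.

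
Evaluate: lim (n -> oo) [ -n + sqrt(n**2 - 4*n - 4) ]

An ∞ − ∞ form. Rationalising with the conjugate, the difference becomes (-4n - 4) / (√(n^2 - 4*n - 4) + n).
For large n the denominator behaves like 2·n, so the quotient tends to -4/2 = -2.

-2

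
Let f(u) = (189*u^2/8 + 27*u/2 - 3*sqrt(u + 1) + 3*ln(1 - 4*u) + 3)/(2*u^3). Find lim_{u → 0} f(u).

Substitution gives 0/0; apply L'Hôpital's rule 3 times.
After differentiating numerator and denominator 3 times the quotient is (384/(4*u - 1)^3 - 9/(8*(u + 1)^(5/2)))/(12); at u = 0 this is -1027/32.

-1027/32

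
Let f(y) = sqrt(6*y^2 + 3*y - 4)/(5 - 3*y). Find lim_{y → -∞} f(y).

For large |y|, √(6*y^2 + 3*y - 4) ≈ √6·|y| and the denominator ≈ -3y.
Since y → −∞, |y| = −y, giving −√6/(-3) = √(6)/3.

√(6)/3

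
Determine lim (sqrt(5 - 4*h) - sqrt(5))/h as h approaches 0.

-2*√(5)/5

Substitution gives 0/0. Multiply numerator and denominator by the conjugate √(5 - 4h) + √5.
The numerator becomes (5 - 4h) − 5 = -4h, so the expression simplifies to -4/(√(5 - 4h) + √5).
Letting h → 0 gives -4/(2√5) = -2*√(5)/5.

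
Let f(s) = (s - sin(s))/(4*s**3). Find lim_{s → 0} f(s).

Direct substitution gives 0/0.
Apply L'Hôpital: lim (1 - cos(s))/(12*s^2), still 0/0.
Apply L'Hôpital: lim (sin(s))/(24*s), still 0/0.
After 3 applications of L'Hôpital's rule the quotient is (cos(s))/(24); substituting s = 0 gives 1/24.

1/24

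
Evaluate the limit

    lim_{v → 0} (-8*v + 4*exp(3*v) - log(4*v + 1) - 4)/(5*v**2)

26/5

Substitution gives 0/0; apply L'Hôpital's rule 2 times.
After differentiating numerator and denominator 2 times the quotient is (36*e^(3*v) + 16/(4*v + 1)^2)/(10); at v = 0 this is 26/5.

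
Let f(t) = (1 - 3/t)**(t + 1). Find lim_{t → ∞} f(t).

e^(-3)

The base → 1 and the exponent → ∞: a 1^∞ form.
Take logarithms: (t + 1)·ln(1 - 3/t). Since ln(1+u) ~ u for small u, this behaves like (t)·(-3/t) → -3.
So the limit is e^(-3).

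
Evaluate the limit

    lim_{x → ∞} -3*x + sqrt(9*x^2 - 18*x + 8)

-3

An ∞ − ∞ form. Rationalising with the conjugate, the difference becomes (-18x + 8) / (√(9*x^2 - 18*x + 8) + 3x).
For large x the denominator behaves like 2·3x, so the quotient tends to -18/6 = -3.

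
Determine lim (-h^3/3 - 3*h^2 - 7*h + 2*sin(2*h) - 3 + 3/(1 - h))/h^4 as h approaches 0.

3

Substitution gives 0/0; apply L'Hôpital's rule 4 times.
After differentiating numerator and denominator 4 times the quotient is (32*sin(2*h) - 72/(h - 1)^5)/(24); at h = 0 this is 3.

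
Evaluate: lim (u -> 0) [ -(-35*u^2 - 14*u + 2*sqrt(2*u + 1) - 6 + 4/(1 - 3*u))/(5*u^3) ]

-109/5

Substitution gives 0/0 (the numerator vanishes to order 3).
Expand each term to order u^3: the coefficient of u^3 in 2·√(1 + 2u) is 1 and in 4·1/(1 - 3u) is 108.
Lower-order terms cancel with the polynomial part, so the numerator is (109)·u^3 + o(u^3), and the limit is (109)/(-5) = -109/5.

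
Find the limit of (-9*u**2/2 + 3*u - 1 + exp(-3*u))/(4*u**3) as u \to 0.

Direct substitution gives 0/0.
Apply L'Hôpital: lim (-9*u + 3 - 3*e^(-3*u))/(12*u^2), still 0/0.
Apply L'Hôpital: lim (-9 + 9*e^(-3*u))/(24*u), still 0/0.
After 3 applications of L'Hôpital's rule the quotient is (-27*e^(-3*u))/(24); substituting u = 0 gives -9/8.

-9/8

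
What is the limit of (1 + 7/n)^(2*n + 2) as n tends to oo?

e^(14)

Let L be the limit and take ln: ln L = lim (2n + 2)·ln(1 + 7/n) = lim (2n + 2)·(7/n + O(1/n²)) = 14.
Hence L = e^(14).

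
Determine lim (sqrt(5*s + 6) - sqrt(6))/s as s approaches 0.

5*√(6)/12

A 0/0 form; rationalise with √(6 + 5s) + √6. This collapses the numerator to 5s, leaving 5/(√(6 + 5s) + √6) → 5/(2√6) = 5*√(6)/12.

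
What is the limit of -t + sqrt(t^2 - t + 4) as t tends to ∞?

An ∞ − ∞ form. Rationalising with the conjugate, the difference becomes (-t + 4) / (√(t^2 - t + 4) + t).
For large t the denominator behaves like 2·t, so the quotient tends to -1/2 = -1/2.

-1/2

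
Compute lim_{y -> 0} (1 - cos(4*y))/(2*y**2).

4

Substitution gives 0/0.
Use (1 − cos u)/u² → 1/2 with u = 4y: the limit is 4²/(2·2) = 4.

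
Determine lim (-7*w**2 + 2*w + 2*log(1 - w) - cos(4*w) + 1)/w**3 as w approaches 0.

-2/3

Substitution gives 0/0; apply L'Hôpital's rule 3 times.
After differentiating numerator and denominator 3 times the quotient is (-64*sin(4*w) + 4/(w - 1)^3)/(6); at w = 0 this is -2/3.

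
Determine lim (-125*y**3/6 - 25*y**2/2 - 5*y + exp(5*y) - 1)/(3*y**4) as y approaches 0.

Direct substitution gives 0/0.
Apply L'Hôpital: lim (-125*y^2/2 - 25*y + 5*e^(5*y) - 5)/(12*y^3), still 0/0.
Apply L'Hôpital: lim (-125*y + 25*e^(5*y) - 25)/(36*y^2), still 0/0.
Apply L'Hôpital: lim (125*e^(5*y) - 125)/(72*y), still 0/0.
After 4 applications of L'Hôpital's rule the quotient is (625*e^(5*y))/(72); substituting y = 0 gives 625/72.

625/72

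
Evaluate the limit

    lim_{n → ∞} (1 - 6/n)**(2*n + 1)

e^(-12)

Let L be the limit and take ln: ln L = lim (2n + 1)·ln(1 - 6/n) = lim (2n + 1)·(-6/n + O(1/n²)) = -12.
Hence L = e^(-12).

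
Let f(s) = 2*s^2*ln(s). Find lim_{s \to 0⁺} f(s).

0

This is a 0·(−∞) form. Rewrite as 2·ln(s) / s^(−2) and apply L'Hôpital:
the derivative quotient is 2·(1/s) / (−2·s^(−3)) = (-2/2)·s^2 → 0.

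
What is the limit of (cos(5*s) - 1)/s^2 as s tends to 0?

-25/2

Direct substitution gives 0/0.
Apply L'Hôpital: lim (-5*sin(5*s))/(2*s), still 0/0.
After 2 applications of L'Hôpital's rule the quotient is (-25*cos(5*s))/(2); substituting s = 0 gives -25/2.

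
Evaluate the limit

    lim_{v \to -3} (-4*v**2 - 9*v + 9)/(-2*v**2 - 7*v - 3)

Since v = -3 makes numerator and denominator zero, (v + 3) divides both.
Cancelling it gives (3 - 4*v)/(-2*v - 1); now plug in v = -3 to get 3.

3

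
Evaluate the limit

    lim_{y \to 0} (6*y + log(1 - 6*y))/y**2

-18

Direct substitution gives 0/0.
Apply L'Hôpital: lim (6 - 6/(1 - 6*y))/(2*y), still 0/0.
After 2 applications of L'Hôpital's rule the quotient is (-36/(1 - 6*y)^2)/(2); substituting y = 0 gives -18.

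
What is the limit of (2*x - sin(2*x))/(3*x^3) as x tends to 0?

Direct substitution gives 0/0.
Apply L'Hôpital: lim (2 - 2*cos(2*x))/(9*x^2), still 0/0.
Apply L'Hôpital: lim (4*sin(2*x))/(18*x), still 0/0.
After 3 applications of L'Hôpital's rule the quotient is (8*cos(2*x))/(18); substituting x = 0 gives 4/9.

4/9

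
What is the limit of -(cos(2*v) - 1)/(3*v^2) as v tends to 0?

Direct substitution gives 0/0.
Apply L'Hôpital: lim (-2*sin(2*v))/(-6*v), still 0/0.
After 2 applications of L'Hôpital's rule the quotient is (-4*cos(2*v))/(-6); substituting v = 0 gives 2/3.

2/3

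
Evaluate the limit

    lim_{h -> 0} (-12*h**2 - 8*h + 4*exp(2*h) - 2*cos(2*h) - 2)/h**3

16/3

Substitution gives 0/0; apply L'Hôpital's rule 3 times.
After differentiating numerator and denominator 3 times the quotient is (32*e^(2*h) - 16*sin(2*h))/(6); at h = 0 this is 16/3.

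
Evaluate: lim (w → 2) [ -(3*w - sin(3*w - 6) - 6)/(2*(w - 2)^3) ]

-9/4

Direct substitution gives 0/0.
Apply L'Hôpital: lim (3 - 3*cos(3*w - 6))/(-6*(w - 2)^2), still 0/0.
Apply L'Hôpital: lim (9*sin(3*w - 6))/(24 - 12*w), still 0/0.
After 3 applications of L'Hôpital's rule the quotient is (27*cos(3*w - 6))/(-12); substituting w = 2 gives -9/4.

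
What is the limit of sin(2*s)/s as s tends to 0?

2

Substitution gives 0/0.
Write it as (2)·sin(2s)/(2s); since sin(u)/u → 1, the limit is 2.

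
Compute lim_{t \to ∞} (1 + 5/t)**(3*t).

The base → 1 and the exponent → ∞: a 1^∞ form.
Take logarithms: (3t)·ln(1 + 5/t). Since ln(1+u) ~ u for small u, this behaves like (3t)·(5/t) → 15.
So the limit is e^(15).

e^(15)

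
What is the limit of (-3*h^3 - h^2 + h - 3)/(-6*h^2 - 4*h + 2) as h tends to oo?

The numerator has higher degree (3 > 2); the quotient behaves like (-3/(-6))·h^1 for large |h|.
As h → +∞ this diverges to ∞.

∞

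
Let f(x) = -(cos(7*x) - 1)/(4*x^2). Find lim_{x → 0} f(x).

Direct substitution gives 0/0.
Apply L'Hôpital: lim (-7*sin(7*x))/(-8*x), still 0/0.
After 2 applications of L'Hôpital's rule the quotient is (-49*cos(7*x))/(-8); substituting x = 0 gives 49/8.

49/8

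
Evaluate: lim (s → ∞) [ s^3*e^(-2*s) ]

Write as s^3/e^{2s}, an ∞/∞ form.
Exponential growth dominates any polynomial, so repeated L'Hôpital (or the standard result) gives 0.

0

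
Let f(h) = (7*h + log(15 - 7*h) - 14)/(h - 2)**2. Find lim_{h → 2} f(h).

Direct substitution gives 0/0.
Apply L'Hôpital: lim (7 - 7/(15 - 7*h))/(2*h - 4), still 0/0.
After 2 applications of L'Hôpital's rule the quotient is (-49/(15 - 7*h)^2)/(2); substituting h = 2 gives -49/2.

-49/2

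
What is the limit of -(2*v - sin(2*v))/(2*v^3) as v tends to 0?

Direct substitution gives 0/0.
Apply L'Hôpital: lim (2 - 2*cos(2*v))/(-6*v^2), still 0/0.
Apply L'Hôpital: lim (4*sin(2*v))/(-12*v), still 0/0.
After 3 applications of L'Hôpital's rule the quotient is (8*cos(2*v))/(-12); substituting v = 0 gives -2/3.

-2/3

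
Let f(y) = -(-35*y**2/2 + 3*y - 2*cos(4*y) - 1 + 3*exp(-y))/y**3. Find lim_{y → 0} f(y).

Substitution gives 0/0; apply L'Hôpital's rule 3 times.
After differentiating numerator and denominator 3 times the quotient is (-128*sin(4*y) - 3*e^(-y))/(-6); at y = 0 this is 1/2.

1/2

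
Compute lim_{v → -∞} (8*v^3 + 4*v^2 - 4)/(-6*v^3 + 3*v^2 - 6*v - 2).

-4/3

Numerator and denominator both have degree 3.
Dividing every term by v^3, all lower-order terms vanish and the limit is the ratio of leading coefficients, 8/(-6) = -4/3.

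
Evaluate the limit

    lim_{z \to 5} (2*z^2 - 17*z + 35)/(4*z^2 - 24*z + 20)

At z = 5 both the top and bottom vanish — a removable singularity. Factoring out (z - 5) from each leaves (2*z - 7)/(4*z - 4), which at z = 5 equals 3/16.

3/16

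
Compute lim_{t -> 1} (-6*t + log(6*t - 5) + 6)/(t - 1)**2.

Direct substitution gives 0/0.
Apply L'Hôpital: lim (-6 + 6/(6*t - 5))/(2*t - 2), still 0/0.
After 2 applications of L'Hôpital's rule the quotient is (-36/(6*t - 5)^2)/(2); substituting t = 1 gives -18.

-18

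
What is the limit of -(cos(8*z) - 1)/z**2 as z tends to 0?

Direct substitution gives 0/0.
Apply L'Hôpital: lim (-8*sin(8*z))/(-2*z), still 0/0.
After 2 applications of L'Hôpital's rule the quotient is (-64*cos(8*z))/(-2); substituting z = 0 gives 32.

32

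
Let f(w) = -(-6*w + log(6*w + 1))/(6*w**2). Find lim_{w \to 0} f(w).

Direct substitution gives 0/0.
Apply L'Hôpital: lim (-6 + 6/(6*w + 1))/(-12*w), still 0/0.
After 2 applications of L'Hôpital's rule the quotient is (-36/(6*w + 1)^2)/(-12); substituting w = 0 gives 3.

3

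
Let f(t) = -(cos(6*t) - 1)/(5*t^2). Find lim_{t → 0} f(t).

18/5

Direct substitution gives 0/0.
Apply L'Hôpital: lim (-6*sin(6*t))/(-10*t), still 0/0.
After 2 applications of L'Hôpital's rule the quotient is (-36*cos(6*t))/(-10); substituting t = 0 gives 18/5.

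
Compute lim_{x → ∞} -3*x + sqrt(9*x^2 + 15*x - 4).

An ∞ − ∞ form. Rationalising with the conjugate, the difference becomes (15x - 4) / (√(9*x^2 + 15*x - 4) + 3x).
For large x the denominator behaves like 2·3x, so the quotient tends to 15/6 = 5/2.

5/2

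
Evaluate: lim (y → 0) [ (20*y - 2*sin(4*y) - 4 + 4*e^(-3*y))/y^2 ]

18

Substitution gives 0/0; apply L'Hôpital's rule 2 times.
After differentiating numerator and denominator 2 times the quotient is (32*sin(4*y) + 36*e^(-3*y))/(2); at y = 0 this is 18.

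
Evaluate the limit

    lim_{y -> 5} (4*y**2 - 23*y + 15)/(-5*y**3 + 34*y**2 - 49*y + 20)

At y = 5 both the top and bottom vanish — a removable singularity. Factoring out (y - 5) from each leaves (4*y - 3)/(-5*y^2 + 9*y - 4), which at y = 5 equals -17/84.

-17/84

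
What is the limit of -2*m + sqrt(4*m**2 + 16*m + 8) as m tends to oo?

This has the form ∞ − ∞. Multiply and divide by the conjugate √(4*m^2 + 16*m + 8) + 2m.
That gives (16m + 8) / (√(4*m^2 + 16*m + 8) + 2m).
Divide numerator and denominator by m: the limit is 16/(2·2) = 4.

4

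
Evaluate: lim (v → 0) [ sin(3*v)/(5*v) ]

Substitution gives 0/0.
Write it as (3/5)·sin(3v)/(3v); since sin(u)/u → 1, the limit is 3/5.

3/5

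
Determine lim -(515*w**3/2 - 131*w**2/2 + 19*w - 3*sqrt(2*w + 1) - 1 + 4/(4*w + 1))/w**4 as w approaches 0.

-8207/8

Substitution gives 0/0 (the numerator vanishes to order 4).
Expand each term to order w^4: the coefficient of w^4 in 4·1/(1 + 4w) is 1024 and in -3·√(1 + 2w) is 15/8.
Lower-order terms cancel with the polynomial part, so the numerator is (8207/8)·w^4 + o(w^4), and the limit is (8207/8)/(-1) = -8207/8.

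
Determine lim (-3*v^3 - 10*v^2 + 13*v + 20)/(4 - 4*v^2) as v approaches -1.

At v = -1 both the top and bottom vanish — a removable singularity. Factoring out (v + 1) from each leaves (-3*v^2 - 7*v + 20)/(4 - 4*v), which at v = -1 equals 3.

3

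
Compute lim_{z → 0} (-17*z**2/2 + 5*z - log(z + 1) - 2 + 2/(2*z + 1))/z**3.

Substitution gives 0/0 (the numerator vanishes to order 3).
Expand each term to order z^3: the coefficient of z^3 in −ln(1 + z) is -1/3 and in 2·1/(1 + 2z) is -16.
Lower-order terms cancel with the polynomial part, so the numerator is (-49/3)·z^3 + o(z^3), and the limit is (-49/3)/(1) = -49/3.

-49/3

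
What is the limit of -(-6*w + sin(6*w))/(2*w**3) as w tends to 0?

18

Direct substitution gives 0/0.
Apply L'Hôpital: lim (6*cos(6*w) - 6)/(-6*w^2), still 0/0.
Apply L'Hôpital: lim (-36*sin(6*w))/(-12*w), still 0/0.
After 3 applications of L'Hôpital's rule the quotient is (-216*cos(6*w))/(-12); substituting w = 0 gives 18.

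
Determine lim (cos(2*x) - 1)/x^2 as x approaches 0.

Direct substitution gives 0/0.
Apply L'Hôpital: lim (-2*sin(2*x))/(2*x), still 0/0.
After 2 applications of L'Hôpital's rule the quotient is (-4*cos(2*x))/(2); substituting x = 0 gives -2.

-2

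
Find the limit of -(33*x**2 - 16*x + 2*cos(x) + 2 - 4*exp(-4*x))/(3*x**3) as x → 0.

-128/9

Substitution gives 0/0 (the numerator vanishes to order 3).
Expand each term to order x^3: the coefficient of x^3 in 2·cos(x) is 0 and in -4·e^(-4x) is 128/3.
Lower-order terms cancel with the polynomial part, so the numerator is (128/3)·x^3 + o(x^3), and the limit is (128/3)/(-3) = -128/9.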